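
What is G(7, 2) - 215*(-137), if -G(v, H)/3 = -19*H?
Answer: 29569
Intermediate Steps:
G(v, H) = 57*H (G(v, H) = -(-57)*H = 57*H)
G(7, 2) - 215*(-137) = 57*2 - 215*(-137) = 114 + 29455 = 29569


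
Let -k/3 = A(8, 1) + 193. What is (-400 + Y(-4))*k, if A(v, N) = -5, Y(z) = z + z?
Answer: 230112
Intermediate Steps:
Y(z) = 2*z
k = -564 (k = -3*(-5 + 193) = -3*188 = -564)
(-400 + Y(-4))*k = (-400 + 2*(-4))*(-564) = (-400 - 8)*(-564) = -408*(-564) = 230112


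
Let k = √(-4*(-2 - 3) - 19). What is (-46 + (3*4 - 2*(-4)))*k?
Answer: -26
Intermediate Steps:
k = 1 (k = √(-4*(-5) - 19) = √(20 - 19) = √1 = 1)
(-46 + (3*4 - 2*(-4)))*k = (-46 + (3*4 - 2*(-4)))*1 = (-46 + (12 + 8))*1 = (-46 + 20)*1 = -26*1 = -26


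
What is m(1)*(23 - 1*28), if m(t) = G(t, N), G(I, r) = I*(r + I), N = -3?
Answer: 10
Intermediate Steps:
G(I, r) = I*(I + r)
m(t) = t*(-3 + t) (m(t) = t*(t - 3) = t*(-3 + t))
m(1)*(23 - 1*28) = (1*(-3 + 1))*(23 - 1*28) = (1*(-2))*(23 - 28) = -2*(-5) = 10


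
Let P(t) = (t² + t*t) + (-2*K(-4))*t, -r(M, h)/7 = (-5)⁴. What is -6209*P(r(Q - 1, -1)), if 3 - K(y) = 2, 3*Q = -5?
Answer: -237742610000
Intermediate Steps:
Q = -5/3 (Q = (⅓)*(-5) = -5/3 ≈ -1.6667)
K(y) = 1 (K(y) = 3 - 1*2 = 3 - 2 = 1)
r(M, h) = -4375 (r(M, h) = -7*(-5)⁴ = -7*625 = -4375)
P(t) = -2*t + 2*t² (P(t) = (t² + t*t) + (-2*1)*t = (t² + t²) - 2*t = 2*t² - 2*t = -2*t + 2*t²)
-6209*P(r(Q - 1, -1)) = -12418*(-4375)*(-1 - 4375) = -12418*(-4375)*(-4376) = -6209*38290000 = -237742610000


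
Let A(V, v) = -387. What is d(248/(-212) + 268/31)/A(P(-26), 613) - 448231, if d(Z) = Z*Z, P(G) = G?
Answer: -52029015923753/116076307 ≈ -4.4823e+5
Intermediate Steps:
d(Z) = Z²
d(248/(-212) + 268/31)/A(P(-26), 613) - 448231 = (248/(-212) + 268/31)²/(-387) - 448231 = (248*(-1/212) + 268*(1/31))²*(-1/387) - 448231 = (-62/53 + 268/31)²*(-1/387) - 448231 = (12282/1643)²*(-1/387) - 448231 = (150847524/2699449)*(-1/387) - 448231 = -16760836/116076307 - 448231 = -52029015923753/116076307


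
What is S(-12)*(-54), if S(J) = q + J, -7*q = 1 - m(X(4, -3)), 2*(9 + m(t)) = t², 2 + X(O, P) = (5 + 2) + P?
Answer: 4968/7 ≈ 709.71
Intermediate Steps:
X(O, P) = 5 + P (X(O, P) = -2 + ((5 + 2) + P) = -2 + (7 + P) = 5 + P)
m(t) = -9 + t²/2
q = -8/7 (q = -(1 - (-9 + (5 - 3)²/2))/7 = -(1 - (-9 + (½)*2²))/7 = -(1 - (-9 + (½)*4))/7 = -(1 - (-9 + 2))/7 = -(1 - 1*(-7))/7 = -(1 + 7)/7 = -⅐*8 = -8/7 ≈ -1.1429)
S(J) = -8/7 + J
S(-12)*(-54) = (-8/7 - 12)*(-54) = -92/7*(-54) = 4968/7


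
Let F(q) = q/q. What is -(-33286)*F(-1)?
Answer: 33286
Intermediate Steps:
F(q) = 1
-(-33286)*F(-1) = -(-33286) = -34*(-979) = 33286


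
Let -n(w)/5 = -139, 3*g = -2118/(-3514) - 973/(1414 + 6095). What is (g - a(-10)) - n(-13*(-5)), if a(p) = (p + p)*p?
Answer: -35417802935/39579939 ≈ -894.84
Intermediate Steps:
g = 6242470/39579939 (g = (-2118/(-3514) - 973/(1414 + 6095))/3 = (-2118*(-1/3514) - 973/7509)/3 = (1059/1757 - 973*1/7509)/3 = (1059/1757 - 973/7509)/3 = (1/3)*(6242470/13193313) = 6242470/39579939 ≈ 0.15772)
a(p) = 2*p**2 (a(p) = (2*p)*p = 2*p**2)
n(w) = 695 (n(w) = -5*(-139) = 695)
(g - a(-10)) - n(-13*(-5)) = (6242470/39579939 - 2*(-10)**2) - 1*695 = (6242470/39579939 - 2*100) - 695 = (6242470/39579939 - 1*200) - 695 = (6242470/39579939 - 200) - 695 = -7909745330/39579939 - 695 = -35417802935/39579939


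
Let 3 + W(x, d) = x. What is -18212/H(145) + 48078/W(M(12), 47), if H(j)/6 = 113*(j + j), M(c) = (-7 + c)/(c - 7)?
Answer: -40746262/1695 ≈ -24039.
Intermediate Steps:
M(c) = 1 (M(c) = (-7 + c)/(-7 + c) = 1)
H(j) = 1356*j (H(j) = 6*(113*(j + j)) = 6*(113*(2*j)) = 6*(226*j) = 1356*j)
W(x, d) = -3 + x
-18212/H(145) + 48078/W(M(12), 47) = -18212/(1356*145) + 48078/(-3 + 1) = -18212/196620 + 48078/(-2) = -18212*1/196620 + 48078*(-1/2) = -157/1695 - 24039 = -40746262/1695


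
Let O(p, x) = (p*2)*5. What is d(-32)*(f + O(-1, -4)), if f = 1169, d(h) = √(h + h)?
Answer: 9272*I ≈ 9272.0*I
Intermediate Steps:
d(h) = √2*√h (d(h) = √(2*h) = √2*√h)
O(p, x) = 10*p (O(p, x) = (2*p)*5 = 10*p)
d(-32)*(f + O(-1, -4)) = (√2*√(-32))*(1169 + 10*(-1)) = (√2*(4*I*√2))*(1169 - 10) = (8*I)*1159 = 9272*I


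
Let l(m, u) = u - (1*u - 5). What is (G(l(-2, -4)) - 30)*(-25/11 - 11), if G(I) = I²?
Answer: 730/11 ≈ 66.364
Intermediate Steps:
l(m, u) = 5 (l(m, u) = u - (u - 5) = u - (-5 + u) = u + (5 - u) = 5)
(G(l(-2, -4)) - 30)*(-25/11 - 11) = (5² - 30)*(-25/11 - 11) = (25 - 30)*(-25*1/11 - 11) = -5*(-25/11 - 11) = -5*(-146/11) = 730/11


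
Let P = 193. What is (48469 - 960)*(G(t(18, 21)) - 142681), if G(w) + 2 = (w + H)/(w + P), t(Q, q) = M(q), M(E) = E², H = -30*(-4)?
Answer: -4297686041649/634 ≈ -6.7787e+9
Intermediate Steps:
H = 120
t(Q, q) = q²
G(w) = -2 + (120 + w)/(193 + w) (G(w) = -2 + (w + 120)/(w + 193) = -2 + (120 + w)/(193 + w))
(48469 - 960)*(G(t(18, 21)) - 142681) = (48469 - 960)*((-266 - 1*21²)/(193 + 21²) - 142681) = 47509*((-266 - 1*441)/(193 + 441) - 142681) = 47509*((-266 - 441)/634 - 142681) = 47509*((1/634)*(-707) - 142681) = 47509*(-707/634 - 142681) = 47509*(-90460461/634) = -4297686041649/634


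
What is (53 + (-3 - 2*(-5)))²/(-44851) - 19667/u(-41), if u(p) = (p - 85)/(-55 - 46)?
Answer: -89090999917/5651226 ≈ -15765.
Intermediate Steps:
u(p) = 85/101 - p/101 (u(p) = (-85 + p)/(-101) = (-85 + p)*(-1/101) = 85/101 - p/101)
(53 + (-3 - 2*(-5)))²/(-44851) - 19667/u(-41) = (53 + (-3 - 2*(-5)))²/(-44851) - 19667/(85/101 - 1/101*(-41)) = (53 + (-3 + 10))²*(-1/44851) - 19667/(85/101 + 41/101) = (53 + 7)²*(-1/44851) - 19667/126/101 = 60²*(-1/44851) - 19667*101/126 = 3600*(-1/44851) - 1986367/126 = -3600/44851 - 1986367/126 = -89090999917/5651226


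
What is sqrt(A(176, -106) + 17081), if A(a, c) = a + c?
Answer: sqrt(17151) ≈ 130.96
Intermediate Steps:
sqrt(A(176, -106) + 17081) = sqrt((176 - 106) + 17081) = sqrt(70 + 17081) = sqrt(17151)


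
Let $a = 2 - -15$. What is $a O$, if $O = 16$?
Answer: $272$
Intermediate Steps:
$a = 17$ ($a = 2 + 15 = 17$)
$a O = 17 \cdot 16 = 272$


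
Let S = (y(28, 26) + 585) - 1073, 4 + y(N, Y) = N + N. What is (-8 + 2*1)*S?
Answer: 2616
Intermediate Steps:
y(N, Y) = -4 + 2*N (y(N, Y) = -4 + (N + N) = -4 + 2*N)
S = -436 (S = ((-4 + 2*28) + 585) - 1073 = ((-4 + 56) + 585) - 1073 = (52 + 585) - 1073 = 637 - 1073 = -436)
(-8 + 2*1)*S = (-8 + 2*1)*(-436) = (-8 + 2)*(-436) = -6*(-436) = 2616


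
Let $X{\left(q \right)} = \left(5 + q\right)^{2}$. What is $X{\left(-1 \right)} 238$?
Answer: $3808$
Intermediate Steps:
$X{\left(-1 \right)} 238 = \left(5 - 1\right)^{2} \cdot 238 = 4^{2} \cdot 238 = 16 \cdot 238 = 3808$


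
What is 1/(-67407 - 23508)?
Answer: -1/90915 ≈ -1.0999e-5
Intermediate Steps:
1/(-67407 - 23508) = 1/(-90915) = -1/90915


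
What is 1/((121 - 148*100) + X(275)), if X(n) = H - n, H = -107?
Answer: -1/15061 ≈ -6.6397e-5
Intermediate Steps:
X(n) = -107 - n
1/((121 - 148*100) + X(275)) = 1/((121 - 148*100) + (-107 - 1*275)) = 1/((121 - 14800) + (-107 - 275)) = 1/(-14679 - 382) = 1/(-15061) = -1/15061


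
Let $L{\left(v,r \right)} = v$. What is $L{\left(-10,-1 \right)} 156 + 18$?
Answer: $-1542$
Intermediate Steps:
$L{\left(-10,-1 \right)} 156 + 18 = \left(-10\right) 156 + 18 = -1560 + 18 = -1542$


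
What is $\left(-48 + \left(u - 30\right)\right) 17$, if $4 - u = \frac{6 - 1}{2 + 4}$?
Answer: $- \frac{7633}{6} \approx -1272.2$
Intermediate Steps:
$u = \frac{19}{6}$ ($u = 4 - \frac{6 - 1}{2 + 4} = 4 - \frac{5}{6} = \frac{19}{6} \approx 3.1667$)
$\left(-48 + \left(u - 30\right)\right) 17 = \left(-48 + \left(\frac{19}{6} - 30\right)\right) 17 = \left(-48 - \frac{161}{6}\right) 17 = \left(- \frac{449}{6}\right) 17 = - \frac{7633}{6}$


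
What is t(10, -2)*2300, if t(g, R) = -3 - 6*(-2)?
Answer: 20700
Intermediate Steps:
t(g, R) = 9 (t(g, R) = -3 - 1*(-12) = -3 + 12 = 9)
t(10, -2)*2300 = 9*2300 = 20700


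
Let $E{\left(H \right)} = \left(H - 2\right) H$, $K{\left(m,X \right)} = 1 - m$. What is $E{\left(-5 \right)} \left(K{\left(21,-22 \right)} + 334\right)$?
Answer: $10990$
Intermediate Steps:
$E{\left(H \right)} = H \left(-2 + H\right)$ ($E{\left(H \right)} = \left(-2 + H\right) H = H \left(-2 + H\right)$)
$E{\left(-5 \right)} \left(K{\left(21,-22 \right)} + 334\right) = - 5 \left(-2 - 5\right) \left(\left(1 - 21\right) + 334\right) = \left(-5\right) \left(-7\right) \left(\left(1 - 21\right) + 334\right) = 35 \left(-20 + 334\right) = 35 \cdot 314 = 10990$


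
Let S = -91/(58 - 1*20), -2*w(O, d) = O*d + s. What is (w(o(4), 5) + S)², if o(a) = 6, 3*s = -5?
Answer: 891136/3249 ≈ 274.28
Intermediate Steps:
s = -5/3 (s = (⅓)*(-5) = -5/3 ≈ -1.6667)
w(O, d) = ⅚ - O*d/2 (w(O, d) = -(O*d - 5/3)/2 = -(-5/3 + O*d)/2 = ⅚ - O*d/2)
S = -91/38 (S = -91/(58 - 20) = -91/38 ≈ -2.3947)
(w(o(4), 5) + S)² = ((⅚ - ½*6*5) - 91/38)² = ((⅚ - 15) - 91/38)² = (-85/6 - 91/38)² = (-944/57)² = 891136/3249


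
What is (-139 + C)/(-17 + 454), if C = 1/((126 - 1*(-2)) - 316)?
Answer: -26133/82156 ≈ -0.31809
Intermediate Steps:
C = -1/188 (C = 1/((126 + 2) - 316) = 1/(128 - 316) = 1/(-188) = -1/188 ≈ -0.0053191)
(-139 + C)/(-17 + 454) = (-139 - 1/188)/(-17 + 454) = -26133/188/437 = -26133/188*1/437 = -26133/82156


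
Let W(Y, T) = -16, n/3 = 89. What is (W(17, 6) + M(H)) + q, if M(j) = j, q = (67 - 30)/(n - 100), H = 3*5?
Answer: -130/167 ≈ -0.77844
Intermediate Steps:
n = 267 (n = 3*89 = 267)
H = 15
q = 37/167 (q = (67 - 30)/(267 - 100) = 37/167 ≈ 0.22156)
(W(17, 6) + M(H)) + q = (-16 + 15) + 37/167 = -1 + 37/167 = -130/167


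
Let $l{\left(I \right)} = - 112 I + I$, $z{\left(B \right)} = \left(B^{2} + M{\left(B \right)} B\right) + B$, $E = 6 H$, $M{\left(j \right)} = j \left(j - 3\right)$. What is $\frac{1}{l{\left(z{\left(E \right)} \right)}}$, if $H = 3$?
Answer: $- \frac{1}{577422} \approx -1.7318 \cdot 10^{-6}$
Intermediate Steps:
$M{\left(j \right)} = j \left(-3 + j\right)$
$E = 18$ ($E = 6 \cdot 3 = 18$)
$z{\left(B \right)} = B + B^{2} + B^{2} \left(-3 + B\right)$ ($z{\left(B \right)} = \left(B^{2} + B \left(-3 + B\right) B\right) + B = \left(B^{2} + B^{2} \left(-3 + B\right)\right) + B = B + B^{2} + B^{2} \left(-3 + B\right)$)
$l{\left(I \right)} = - 111 I$
$\frac{1}{l{\left(z{\left(E \right)} \right)}} = \frac{1}{\left(-111\right) 18 \left(1 + 18 + 18 \left(-3 + 18\right)\right)} = \frac{1}{\left(-111\right) 18 \left(1 + 18 + 18 \cdot 15\right)} = \frac{1}{\left(-111\right) 18 \left(1 + 18 + 270\right)} = \frac{1}{\left(-111\right) 18 \cdot 289} = \frac{1}{\left(-111\right) 5202} = \frac{1}{-577422} = - \frac{1}{577422}$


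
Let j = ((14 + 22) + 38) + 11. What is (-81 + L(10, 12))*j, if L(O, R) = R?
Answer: -5865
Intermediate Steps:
j = 85 (j = (36 + 38) + 11 = 74 + 11 = 85)
(-81 + L(10, 12))*j = (-81 + 12)*85 = -69*85 = -5865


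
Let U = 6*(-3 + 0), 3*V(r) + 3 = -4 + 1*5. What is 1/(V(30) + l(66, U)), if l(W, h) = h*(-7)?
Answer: 3/376 ≈ 0.0079787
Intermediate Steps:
V(r) = -2/3 (V(r) = -1 + (-4 + 1*5)/3 = -1 + (-4 + 5)/3 = -1 + (1/3)*1 = -1 + 1/3 = -2/3)
U = -18 (U = 6*(-3) = -18)
l(W, h) = -7*h
1/(V(30) + l(66, U)) = 1/(-2/3 - 7*(-18)) = 1/(-2/3 + 126) = 1/(376/3) = 3/376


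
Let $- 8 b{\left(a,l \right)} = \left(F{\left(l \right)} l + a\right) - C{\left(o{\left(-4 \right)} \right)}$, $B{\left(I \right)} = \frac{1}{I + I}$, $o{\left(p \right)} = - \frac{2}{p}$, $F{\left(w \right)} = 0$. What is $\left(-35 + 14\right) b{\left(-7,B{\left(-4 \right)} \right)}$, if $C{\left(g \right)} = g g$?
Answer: $- \frac{609}{32} \approx -19.031$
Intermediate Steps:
$B{\left(I \right)} = \frac{1}{2 I}$
$C{\left(g \right)} = g^{2}$
$b{\left(a,l \right)} = \frac{1}{32} - \frac{a}{8}$ ($b{\left(a,l \right)} = - \frac{\left(0 l + a\right) - \left(- \frac{2}{-4}\right)^{2}}{8} = - \frac{\left(0 + a\right) - \left(\left(-2\right) \left(- \frac{1}{4}\right)\right)^{2}}{8} = - \frac{a - \left(\frac{1}{2}\right)^{2}}{8} = - \frac{a - \frac{1}{4}}{8} = - \frac{- \frac{1}{4} + a}{8} = \frac{1}{32} - \frac{a}{8}$)
$\left(-35 + 14\right) b{\left(-7,B{\left(-4 \right)} \right)} = \left(-35 + 14\right) \left(\frac{1}{32} - - \frac{7}{8}\right) = - 21 \left(\frac{1}{32} + \frac{7}{8}\right) = \left(-21\right) \frac{29}{32} = - \frac{609}{32}$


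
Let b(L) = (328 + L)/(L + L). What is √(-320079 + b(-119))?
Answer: I*√18130604618/238 ≈ 565.76*I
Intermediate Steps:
b(L) = (328 + L)/(2*L) (b(L) = (328 + L)/((2*L)) = (328 + L)*(1/(2*L)) = (328 + L)/(2*L))
√(-320079 + b(-119)) = √(-320079 + (½)*(328 - 119)/(-119)) = √(-320079 + (½)*(-1/119)*209) = √(-320079 - 209/238) = √(-76179011/238) = I*√18130604618/238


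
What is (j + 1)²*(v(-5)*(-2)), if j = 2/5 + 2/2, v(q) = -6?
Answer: 1728/25 ≈ 69.120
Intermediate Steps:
j = 7/5 (j = 2*(⅕) + 2*(½) = ⅖ + 1 = 7/5 ≈ 1.4000)
(j + 1)²*(v(-5)*(-2)) = (7/5 + 1)²*(-6*(-2)) = (12/5)²*12 = (144/25)*12 = 1728/25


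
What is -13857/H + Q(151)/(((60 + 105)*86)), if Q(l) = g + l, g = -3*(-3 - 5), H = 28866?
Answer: -3192988/6826809 ≈ -0.46771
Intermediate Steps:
g = 24 (g = -3*(-8) = 24)
Q(l) = 24 + l
-13857/H + Q(151)/(((60 + 105)*86)) = -13857/28866 + (24 + 151)/(((60 + 105)*86)) = -13857*1/28866 + 175/((165*86)) = -4619/9622 + 175/14190 = -4619/9622 + 175*(1/14190) = -4619/9622 + 35/2838 = -3192988/6826809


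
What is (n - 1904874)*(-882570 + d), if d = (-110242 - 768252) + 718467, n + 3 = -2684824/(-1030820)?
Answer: 511806338340997163/257705 ≈ 1.9860e+12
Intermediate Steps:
n = -101909/257705 (n = -3 - 2684824/(-1030820) = -3 - 2684824*(-1/1030820) = -3 + 671206/257705 = -101909/257705 ≈ -0.39545)
d = -160027 (d = -878494 + 718467 = -160027)
(n - 1904874)*(-882570 + d) = (-101909/257705 - 1904874)*(-882570 - 160027) = -490895656079/257705*(-1042597) = 511806338340997163/257705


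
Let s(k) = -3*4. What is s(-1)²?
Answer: 144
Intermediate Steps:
s(k) = -12
s(-1)² = (-12)² = 144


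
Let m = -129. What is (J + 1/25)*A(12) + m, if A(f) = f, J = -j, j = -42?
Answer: 9387/25 ≈ 375.48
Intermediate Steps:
J = 42 (J = -1*(-42) = 42)
(J + 1/25)*A(12) + m = (42 + 1/25)*12 - 129 = (1051/25)*12 - 129 = 12612/25 - 129 = 9387/25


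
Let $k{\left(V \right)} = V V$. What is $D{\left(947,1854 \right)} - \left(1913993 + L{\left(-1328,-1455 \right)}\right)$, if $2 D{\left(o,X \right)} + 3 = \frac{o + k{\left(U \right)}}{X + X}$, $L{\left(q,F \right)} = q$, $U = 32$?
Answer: $- \frac{1576036977}{824} \approx -1.9127 \cdot 10^{6}$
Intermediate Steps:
$k{\left(V \right)} = V^{2}$
$D{\left(o,X \right)} = - \frac{3}{2} + \frac{1024 + o}{4 X}$ ($D{\left(o,X \right)} = - \frac{3}{2} + \frac{\left(o + 32^{2}\right) \frac{1}{X + X}}{2} = - \frac{3}{2} + \frac{\left(o + 1024\right) \frac{1}{2 X}}{2} = - \frac{3}{2} + \frac{\left(1024 + o\right) \frac{1}{2 X}}{2} = - \frac{3}{2} + \frac{\frac{1}{2} \frac{1}{X} \left(1024 + o\right)}{2} = - \frac{3}{2} + \frac{1024 + o}{4 X}$)
$D{\left(947,1854 \right)} - \left(1913993 + L{\left(-1328,-1455 \right)}\right) = \frac{1024 + 947 - 11124}{4 \cdot 1854} - \left(1913993 - 1328\right) = \frac{1}{4} \cdot \frac{1}{1854} \left(1024 + 947 - 11124\right) - 1912665 = \frac{1}{4} \cdot \frac{1}{1854} \left(-9153\right) - 1912665 = - \frac{1017}{824} - 1912665 = - \frac{1576036977}{824}$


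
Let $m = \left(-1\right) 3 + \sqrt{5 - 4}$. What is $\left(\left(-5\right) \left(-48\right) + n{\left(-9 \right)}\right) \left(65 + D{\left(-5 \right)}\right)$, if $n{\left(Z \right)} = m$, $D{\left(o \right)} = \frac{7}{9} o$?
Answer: $\frac{130900}{9} \approx 14544.0$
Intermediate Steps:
$m = -2$ ($m = -3 + \sqrt{1} = -3 + 1 = -2$)
$D{\left(o \right)} = \frac{7 o}{9}$ ($D{\left(o \right)} = 7 \cdot \frac{1}{9} o = \frac{7 o}{9}$)
$n{\left(Z \right)} = -2$
$\left(\left(-5\right) \left(-48\right) + n{\left(-9 \right)}\right) \left(65 + D{\left(-5 \right)}\right) = \left(\left(-5\right) \left(-48\right) - 2\right) \left(65 + \frac{7}{9} \left(-5\right)\right) = \left(240 - 2\right) \left(65 - \frac{35}{9}\right) = 238 \cdot \frac{550}{9} = \frac{130900}{9}$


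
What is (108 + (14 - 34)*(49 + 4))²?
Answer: 906304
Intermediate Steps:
(108 + (14 - 34)*(49 + 4))² = (108 - 20*53)² = (108 - 1060)² = (-952)² = 906304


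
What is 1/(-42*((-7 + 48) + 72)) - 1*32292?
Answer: -153257833/4746 ≈ -32292.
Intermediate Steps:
1/(-42*((-7 + 48) + 72)) - 1*32292 = 1/(-42*(41 + 72)) - 32292 = 1/(-42*113) - 32292 = 1/(-4746) - 32292 = -1/4746 - 32292 = -153257833/4746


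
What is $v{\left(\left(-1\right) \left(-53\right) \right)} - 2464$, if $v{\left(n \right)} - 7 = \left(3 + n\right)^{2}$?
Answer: $679$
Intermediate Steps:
$v{\left(n \right)} = 7 + \left(3 + n\right)^{2}$
$v{\left(\left(-1\right) \left(-53\right) \right)} - 2464 = \left(7 + \left(3 - -53\right)^{2}\right) - 2464 = \left(7 + \left(3 + 53\right)^{2}\right) - 2464 = \left(7 + 56^{2}\right) - 2464 = \left(7 + 3136\right) - 2464 = 3143 - 2464 = 679$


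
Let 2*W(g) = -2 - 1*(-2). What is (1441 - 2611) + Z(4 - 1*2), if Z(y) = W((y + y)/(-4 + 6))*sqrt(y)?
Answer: -1170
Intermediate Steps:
W(g) = 0 (W(g) = (-2 - 1*(-2))/2 = (-2 + 2)/2 = (1/2)*0 = 0)
Z(y) = 0 (Z(y) = 0*sqrt(y) = 0)
(1441 - 2611) + Z(4 - 1*2) = (1441 - 2611) + 0 = -1170 + 0 = -1170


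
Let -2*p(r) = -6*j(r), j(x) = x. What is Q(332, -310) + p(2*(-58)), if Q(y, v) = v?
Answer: -658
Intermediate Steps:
p(r) = 3*r (p(r) = -(-3)*r = 3*r)
Q(332, -310) + p(2*(-58)) = -310 + 3*(2*(-58)) = -310 + 3*(-116) = -310 - 348 = -658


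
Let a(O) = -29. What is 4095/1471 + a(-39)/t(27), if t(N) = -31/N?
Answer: 1278738/45601 ≈ 28.042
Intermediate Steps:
4095/1471 + a(-39)/t(27) = 4095/1471 - 29/((-31/27)) = 4095*(1/1471) - 29/((-31*1/27)) = 4095/1471 - 29/(-31/27) = 4095/1471 - 29*(-27/31) = 4095/1471 + 783/31 = 1278738/45601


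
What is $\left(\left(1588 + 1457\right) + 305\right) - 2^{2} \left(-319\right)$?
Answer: $4626$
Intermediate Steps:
$\left(\left(1588 + 1457\right) + 305\right) - 2^{2} \left(-319\right) = \left(3045 + 305\right) - 4 \left(-319\right) = 3350 - -1276 = 3350 + 1276 = 4626$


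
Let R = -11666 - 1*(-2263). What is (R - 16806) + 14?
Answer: -26195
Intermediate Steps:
R = -9403 (R = -11666 + 2263 = -9403)
(R - 16806) + 14 = (-9403 - 16806) + 14 = -26209 + 14 = -26195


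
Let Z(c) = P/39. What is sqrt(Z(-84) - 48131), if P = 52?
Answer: I*sqrt(433167)/3 ≈ 219.38*I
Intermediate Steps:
Z(c) = 4/3 (Z(c) = 52/39 = 52*(1/39) = 4/3)
sqrt(Z(-84) - 48131) = sqrt(4/3 - 48131) = sqrt(-144389/3) = I*sqrt(433167)/3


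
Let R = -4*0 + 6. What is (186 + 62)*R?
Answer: 1488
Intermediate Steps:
R = 6 (R = 0 + 6 = 6)
(186 + 62)*R = (186 + 62)*6 = 248*6 = 1488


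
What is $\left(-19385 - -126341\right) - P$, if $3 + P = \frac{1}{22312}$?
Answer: $\frac{2386469207}{22312} \approx 1.0696 \cdot 10^{5}$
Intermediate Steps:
$P = - \frac{66935}{22312}$ ($P = -3 + \frac{1}{22312} = - \frac{66935}{22312} \approx -3.0$)
$\left(-19385 - -126341\right) - P = \left(-19385 - -126341\right) - - \frac{66935}{22312} = \left(-19385 + 126341\right) + \frac{66935}{22312} = 106956 + \frac{66935}{22312} = \frac{2386469207}{22312}$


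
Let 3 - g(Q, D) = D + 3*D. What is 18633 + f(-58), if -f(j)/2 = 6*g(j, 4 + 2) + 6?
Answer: 18873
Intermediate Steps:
g(Q, D) = 3 - 4*D (g(Q, D) = 3 - (D + 3*D) = 3 - 4*D)
f(j) = 240 (f(j) = -2*(6*(3 - 4*(4 + 2)) + 6) = -2*(6*(3 - 4*6) + 6) = -2*(6*(3 - 24) + 6) = -2*(6*(-21) + 6) = -2*(-126 + 6) = -2*(-120) = 240)
18633 + f(-58) = 18633 + 240 = 18873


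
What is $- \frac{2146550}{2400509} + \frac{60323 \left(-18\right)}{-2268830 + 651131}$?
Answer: $- \frac{288655169708}{1294433669597} \approx -0.223$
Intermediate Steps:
$- \frac{2146550}{2400509} + \frac{60323 \left(-18\right)}{-2268830 + 651131} = \left(-2146550\right) \frac{1}{2400509} - \frac{1085814}{-1617699} = - \frac{2146550}{2400509} - - \frac{361938}{539233} = - \frac{2146550}{2400509} + \frac{361938}{539233} = - \frac{288655169708}{1294433669597}$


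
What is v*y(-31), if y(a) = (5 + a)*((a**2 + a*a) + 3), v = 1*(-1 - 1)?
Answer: 100100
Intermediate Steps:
v = -2 (v = 1*(-2) = -2)
y(a) = (3 + 2*a**2)*(5 + a) (y(a) = (5 + a)*((a**2 + a**2) + 3) = (5 + a)*(2*a**2 + 3) = (5 + a)*(3 + 2*a**2) = (3 + 2*a**2)*(5 + a))
v*y(-31) = -2*(15 + 2*(-31)**3 + 3*(-31) + 10*(-31)**2) = -2*(15 + 2*(-29791) - 93 + 10*961) = -2*(15 - 59582 - 93 + 9610) = -2*(-50050) = 100100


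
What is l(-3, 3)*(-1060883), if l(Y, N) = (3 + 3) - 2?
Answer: -4243532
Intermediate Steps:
l(Y, N) = 4 (l(Y, N) = 6 - 2 = 4)
l(-3, 3)*(-1060883) = 4*(-1060883) = -4243532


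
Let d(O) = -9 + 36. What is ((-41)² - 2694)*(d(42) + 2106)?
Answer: -2160729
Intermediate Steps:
d(O) = 27
((-41)² - 2694)*(d(42) + 2106) = ((-41)² - 2694)*(27 + 2106) = (1681 - 2694)*2133 = -1013*2133 = -2160729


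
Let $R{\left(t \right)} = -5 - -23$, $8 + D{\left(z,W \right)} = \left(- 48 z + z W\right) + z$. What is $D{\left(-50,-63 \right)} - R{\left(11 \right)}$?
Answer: $5474$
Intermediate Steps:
$D{\left(z,W \right)} = -8 - 47 z + W z$ ($D{\left(z,W \right)} = -8 + \left(\left(- 48 z + z W\right) + z\right) = -8 + \left(\left(- 48 z + W z\right) + z\right) = -8 + \left(- 47 z + W z\right) = -8 - 47 z + W z$)
$R{\left(t \right)} = 18$ ($R{\left(t \right)} = -5 + 23 = 18$)
$D{\left(-50,-63 \right)} - R{\left(11 \right)} = \left(-8 - -2350 - -3150\right) - 18 = \left(-8 + 2350 + 3150\right) - 18 = 5492 - 18 = 5474$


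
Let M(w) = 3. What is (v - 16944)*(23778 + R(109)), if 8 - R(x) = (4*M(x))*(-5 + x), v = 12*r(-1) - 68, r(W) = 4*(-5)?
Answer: -388825576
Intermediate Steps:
r(W) = -20
v = -308 (v = 12*(-20) - 68 = -240 - 68 = -308)
R(x) = 68 - 12*x (R(x) = 8 - 4*3*(-5 + x) = 8 - 12*(-5 + x) = 8 - (-60 + 12*x) = 8 + (60 - 12*x) = 68 - 12*x)
(v - 16944)*(23778 + R(109)) = (-308 - 16944)*(23778 + (68 - 12*109)) = -17252*(23778 + (68 - 1308)) = -17252*(23778 - 1240) = -17252*22538 = -388825576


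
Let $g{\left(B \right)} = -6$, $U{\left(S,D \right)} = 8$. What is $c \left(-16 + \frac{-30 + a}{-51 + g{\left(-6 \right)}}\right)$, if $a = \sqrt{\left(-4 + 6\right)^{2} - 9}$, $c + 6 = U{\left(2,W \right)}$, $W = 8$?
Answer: $- \frac{588}{19} - \frac{2 i \sqrt{5}}{57} \approx -30.947 - 0.078459 i$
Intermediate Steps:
$c = 2$ ($c = -6 + 8 = 2$)
$a = i \sqrt{5}$ ($a = \sqrt{2^{2} - 9} = \sqrt{4 - 9} = \sqrt{-5} = i \sqrt{5} \approx 2.2361 i$)
$c \left(-16 + \frac{-30 + a}{-51 + g{\left(-6 \right)}}\right) = 2 \left(-16 + \frac{-30 + i \sqrt{5}}{-51 - 6}\right) = 2 \left(-16 + \frac{-30 + i \sqrt{5}}{-57}\right) = 2 \left(-16 + \left(-30 + i \sqrt{5}\right) \left(- \frac{1}{57}\right)\right) = 2 \left(-16 + \left(\frac{10}{19} - \frac{i \sqrt{5}}{57}\right)\right) = 2 \left(- \frac{294}{19} - \frac{i \sqrt{5}}{57}\right) = - \frac{588}{19} - \frac{2 i \sqrt{5}}{57}$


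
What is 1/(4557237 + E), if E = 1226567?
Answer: 1/5783804 ≈ 1.7290e-7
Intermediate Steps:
1/(4557237 + E) = 1/(4557237 + 1226567) = 1/5783804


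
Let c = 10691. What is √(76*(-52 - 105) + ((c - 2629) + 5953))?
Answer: √2083 ≈ 45.640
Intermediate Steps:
√(76*(-52 - 105) + ((c - 2629) + 5953)) = √(76*(-52 - 105) + ((10691 - 2629) + 5953)) = √(76*(-157) + (8062 + 5953)) = √(-11932 + 14015) = √2083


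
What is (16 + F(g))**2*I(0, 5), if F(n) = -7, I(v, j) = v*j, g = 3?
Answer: 0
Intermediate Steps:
I(v, j) = j*v
(16 + F(g))**2*I(0, 5) = (16 - 7)**2*(5*0) = 9**2*0 = 81*0 = 0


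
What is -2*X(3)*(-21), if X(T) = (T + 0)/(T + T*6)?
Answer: 6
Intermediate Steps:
X(T) = ⅐ (X(T) = T/(T + 6*T) = T/((7*T)) = T*(1/(7*T)) = ⅐)
-2*X(3)*(-21) = -2*⅐*(-21) = -2/7*(-21) = 6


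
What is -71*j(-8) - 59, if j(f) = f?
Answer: 509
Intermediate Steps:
-71*j(-8) - 59 = -71*(-8) - 59 = 568 - 59 = 509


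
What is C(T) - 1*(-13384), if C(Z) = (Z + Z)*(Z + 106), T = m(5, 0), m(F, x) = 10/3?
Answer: 127016/9 ≈ 14113.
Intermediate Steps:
m(F, x) = 10/3 (m(F, x) = 10*(⅓) = 10/3)
T = 10/3 ≈ 3.3333
C(Z) = 2*Z*(106 + Z) (C(Z) = (2*Z)*(106 + Z) = 2*Z*(106 + Z))
C(T) - 1*(-13384) = 2*(10/3)*(106 + 10/3) - 1*(-13384) = 2*(10/3)*(328/3) + 13384 = 6560/9 + 13384 = 127016/9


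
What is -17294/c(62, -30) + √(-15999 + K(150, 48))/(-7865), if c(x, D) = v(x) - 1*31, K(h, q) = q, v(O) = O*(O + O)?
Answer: -17294/7657 - I*√15951/7865 ≈ -2.2586 - 0.016058*I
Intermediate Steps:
v(O) = 2*O² (v(O) = O*(2*O) = 2*O²)
c(x, D) = -31 + 2*x² (c(x, D) = 2*x² - 1*31 = 2*x² - 31 = -31 + 2*x²)
-17294/c(62, -30) + √(-15999 + K(150, 48))/(-7865) = -17294/(-31 + 2*62²) + √(-15999 + 48)/(-7865) = -17294/(-31 + 2*3844) + √(-15951)*(-1/7865) = -17294/(-31 + 7688) + (I*√15951)*(-1/7865) = -17294/7657 - I*√15951/7865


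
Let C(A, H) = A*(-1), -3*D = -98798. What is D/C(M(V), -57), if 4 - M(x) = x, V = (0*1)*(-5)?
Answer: -49399/6 ≈ -8233.2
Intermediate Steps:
V = 0 (V = 0*(-5) = 0)
M(x) = 4 - x
D = 98798/3 (D = -1/3*(-98798) = 98798/3 ≈ 32933.)
C(A, H) = -A
D/C(M(V), -57) = 98798/(3*((-(4 - 1*0)))) = 98798/(3*((-(4 + 0)))) = 98798/(3*((-1*4))) = (98798/3)/(-4) = (98798/3)*(-1/4) = -49399/6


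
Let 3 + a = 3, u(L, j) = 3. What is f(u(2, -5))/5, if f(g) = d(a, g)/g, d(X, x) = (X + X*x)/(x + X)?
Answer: 0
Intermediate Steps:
a = 0 (a = -3 + 3 = 0)
d(X, x) = (X + X*x)/(X + x)
f(g) = 0 (f(g) = (0*(1 + g)/(0 + g))/g = (0*(1 + g)/g)/g = 0/g = 0)
f(u(2, -5))/5 = 0/5 = 0*(⅕) = 0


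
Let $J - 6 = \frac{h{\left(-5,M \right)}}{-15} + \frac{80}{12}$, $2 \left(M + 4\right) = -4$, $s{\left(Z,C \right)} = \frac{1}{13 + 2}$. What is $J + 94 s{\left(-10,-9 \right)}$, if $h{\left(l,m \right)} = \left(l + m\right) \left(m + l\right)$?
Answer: $\frac{163}{15} \approx 10.867$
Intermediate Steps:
$s{\left(Z,C \right)} = \frac{1}{15}$
$M = -6$ ($M = -4 + \frac{1}{2} \left(-4\right) = -4 - 2 = -6$)
$h{\left(l,m \right)} = \left(l + m\right)^{2}$ ($h{\left(l,m \right)} = \left(l + m\right) \left(l + m\right) = \left(l + m\right)^{2}$)
$J = \frac{23}{5}$ ($J = 6 + \left(\frac{\left(-5 - 6\right)^{2}}{-15} + \frac{80}{12}\right) = 6 + \left(\left(-11\right)^{2} \left(- \frac{1}{15}\right) + 80 \cdot \frac{1}{12}\right) = 6 + \left(121 \left(- \frac{1}{15}\right) + \frac{20}{3}\right) = 6 + \left(- \frac{121}{15} + \frac{20}{3}\right) = 6 - \frac{7}{5} = \frac{23}{5} \approx 4.6$)
$J + 94 s{\left(-10,-9 \right)} = \frac{23}{5} + 94 \cdot \frac{1}{15} = \frac{23}{5} + \frac{94}{15} = \frac{163}{15}$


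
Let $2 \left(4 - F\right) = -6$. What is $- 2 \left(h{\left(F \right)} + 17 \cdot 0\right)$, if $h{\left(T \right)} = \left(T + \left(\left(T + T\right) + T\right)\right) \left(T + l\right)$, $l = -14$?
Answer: $392$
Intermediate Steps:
$F = 7$ ($F = 4 - -3 = 4 + 3 = 7$)
$h{\left(T \right)} = 4 T \left(-14 + T\right)$ ($h{\left(T \right)} = \left(T + \left(\left(T + T\right) + T\right)\right) \left(T - 14\right) = \left(T + \left(2 T + T\right)\right) \left(-14 + T\right) = \left(T + 3 T\right) \left(-14 + T\right) = 4 T \left(-14 + T\right)$)
$- 2 \left(h{\left(F \right)} + 17 \cdot 0\right) = - 2 \left(4 \cdot 7 \left(-14 + 7\right) + 17 \cdot 0\right) = - 2 \left(4 \cdot 7 \left(-7\right) + 0\right) = - 2 \left(-196 + 0\right) = \left(-2\right) \left(-196\right) = 392$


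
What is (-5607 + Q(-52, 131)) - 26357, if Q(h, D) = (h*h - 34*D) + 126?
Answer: -33588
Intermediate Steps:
Q(h, D) = 126 + h² - 34*D (Q(h, D) = (h² - 34*D) + 126 = 126 + h² - 34*D)
(-5607 + Q(-52, 131)) - 26357 = (-5607 + (126 + (-52)² - 34*131)) - 26357 = (-5607 + (126 + 2704 - 4454)) - 26357 = (-5607 - 1624) - 26357 = -7231 - 26357 = -33588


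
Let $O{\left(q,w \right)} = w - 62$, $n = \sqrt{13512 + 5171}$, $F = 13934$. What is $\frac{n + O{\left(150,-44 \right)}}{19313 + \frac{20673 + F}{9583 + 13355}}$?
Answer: $- \frac{2431428}{443036201} + \frac{22938 \sqrt{18683}}{443036201} \approx 0.0015887$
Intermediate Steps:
$n = \sqrt{18683} \approx 136.69$
$O{\left(q,w \right)} = -62 + w$
$\frac{n + O{\left(150,-44 \right)}}{19313 + \frac{20673 + F}{9583 + 13355}} = \frac{\sqrt{18683} - 106}{19313 + \frac{20673 + 13934}{9583 + 13355}} = \frac{\sqrt{18683} - 106}{19313 + \frac{34607}{22938}} = \frac{-106 + \sqrt{18683}}{19313 + 34607 \cdot \frac{1}{22938}} = \frac{-106 + \sqrt{18683}}{19313 + \frac{34607}{22938}} = \frac{-106 + \sqrt{18683}}{\frac{443036201}{22938}} = \left(-106 + \sqrt{18683}\right) \frac{22938}{443036201} = - \frac{2431428}{443036201} + \frac{22938 \sqrt{18683}}{443036201}$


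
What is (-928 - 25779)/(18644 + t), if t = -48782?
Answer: 26707/30138 ≈ 0.88616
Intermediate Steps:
(-928 - 25779)/(18644 + t) = (-928 - 25779)/(18644 - 48782) = -26707/(-30138) = -26707*(-1/30138) = 26707/30138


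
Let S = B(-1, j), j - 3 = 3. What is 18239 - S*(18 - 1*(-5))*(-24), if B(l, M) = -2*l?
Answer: 19343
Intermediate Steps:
j = 6 (j = 3 + 3 = 6)
S = 2 (S = -2*(-1) = 2)
18239 - S*(18 - 1*(-5))*(-24) = 18239 - 2*(18 - 1*(-5))*(-24) = 18239 - 2*(18 + 5)*(-24) = 18239 - 2*23*(-24) = 18239 - 46*(-24) = 18239 - 1*(-1104) = 18239 + 1104 = 19343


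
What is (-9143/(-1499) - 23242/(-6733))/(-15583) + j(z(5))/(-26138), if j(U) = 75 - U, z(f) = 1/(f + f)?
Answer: -20428048138407/5872670461931740 ≈ -0.0034785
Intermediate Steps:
z(f) = 1/(2*f)
(-9143/(-1499) - 23242/(-6733))/(-15583) + j(z(5))/(-26138) = (-9143/(-1499) - 23242/(-6733))/(-15583) + (75 - 1/(2*5))/(-26138) = (-9143*(-1/1499) - 23242*(-1/6733))*(-1/15583) + (75 - 1/(2*5))*(-1/26138) = (9143/1499 + 23242/6733)*(-1/15583) + (75 - 1*1/10)*(-1/26138) = (96399577/10092767)*(-1/15583) + (75 - 1/10)*(-1/26138) = -96399577/157275588161 + (749/10)*(-1/26138) = -96399577/157275588161 - 107/37340 = -20428048138407/5872670461931740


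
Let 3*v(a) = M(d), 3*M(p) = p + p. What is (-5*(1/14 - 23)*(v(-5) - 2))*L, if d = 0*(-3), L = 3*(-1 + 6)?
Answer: -24075/7 ≈ -3439.3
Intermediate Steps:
L = 15 (L = 3*5 = 15)
d = 0
M(p) = 2*p/3 (M(p) = (p + p)/3 = (2*p)/3 = 2*p/3)
v(a) = 0 (v(a) = ((⅔)*0)/3 = (⅓)*0 = 0)
(-5*(1/14 - 23)*(v(-5) - 2))*L = -5*(1/14 - 23)*(0 - 2)*15 = -5*(1/14 - 23)*(-2)*15 = -(-1605)*(-2)/14*15 = -5*321/7*15 = -1605/7*15 = -24075/7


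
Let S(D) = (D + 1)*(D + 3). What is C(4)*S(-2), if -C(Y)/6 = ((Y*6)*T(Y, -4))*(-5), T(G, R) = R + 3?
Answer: 720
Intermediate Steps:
S(D) = (1 + D)*(3 + D)
T(G, R) = 3 + R
C(Y) = -180*Y (C(Y) = -6*(Y*6)*(3 - 4)*(-5) = -6*(6*Y)*(-1)*(-5) = -6*(-6*Y)*(-5) = -180*Y)
C(4)*S(-2) = (-180*4)*(3 + (-2)**2 + 4*(-2)) = -720*(3 + 4 - 8) = -720*(-1) = 720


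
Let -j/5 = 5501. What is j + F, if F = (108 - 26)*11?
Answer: -26603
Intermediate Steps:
F = 902 (F = 82*11 = 902)
j = -27505 (j = -5*5501 = -27505)
j + F = -27505 + 902 = -26603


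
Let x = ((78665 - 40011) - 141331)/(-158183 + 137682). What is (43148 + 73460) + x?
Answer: 2390683285/20501 ≈ 1.1661e+5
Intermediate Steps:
x = 102677/20501 (x = (38654 - 141331)/(-20501) = -102677*(-1/20501) = 102677/20501 ≈ 5.0084)
(43148 + 73460) + x = (43148 + 73460) + 102677/20501 = 116608 + 102677/20501 = 2390683285/20501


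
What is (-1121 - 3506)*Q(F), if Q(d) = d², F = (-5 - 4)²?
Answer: -30357747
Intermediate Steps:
F = 81 (F = (-9)² = 81)
(-1121 - 3506)*Q(F) = (-1121 - 3506)*81² = -4627*6561 = -30357747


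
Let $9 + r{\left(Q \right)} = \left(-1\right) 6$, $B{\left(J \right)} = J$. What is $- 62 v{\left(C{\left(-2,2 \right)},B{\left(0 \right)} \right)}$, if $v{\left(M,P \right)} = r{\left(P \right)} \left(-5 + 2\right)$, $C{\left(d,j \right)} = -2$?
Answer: $-2790$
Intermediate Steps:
$r{\left(Q \right)} = -15$ ($r{\left(Q \right)} = -9 - 6 = -15$)
$v{\left(M,P \right)} = 45$ ($v{\left(M,P \right)} = - 15 \left(-5 + 2\right) = \left(-15\right) \left(-3\right) = 45$)
$- 62 v{\left(C{\left(-2,2 \right)},B{\left(0 \right)} \right)} = \left(-62\right) 45 = -2790$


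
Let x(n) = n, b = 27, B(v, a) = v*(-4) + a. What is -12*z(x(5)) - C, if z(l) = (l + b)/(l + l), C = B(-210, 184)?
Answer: -5312/5 ≈ -1062.4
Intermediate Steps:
B(v, a) = a - 4*v (B(v, a) = -4*v + a = a - 4*v)
C = 1024 (C = 184 - 4*(-210) = 184 + 840 = 1024)
z(l) = (27 + l)/(2*l) (z(l) = (l + 27)/(l + l) = (27 + l)/((2*l)) = (27 + l)*(1/(2*l)) = (27 + l)/(2*l))
-12*z(x(5)) - C = -6*(27 + 5)/5 - 1*1024 = -6*32/5 - 1024 = -12*16/5 - 1024 = -192/5 - 1024 = -5312/5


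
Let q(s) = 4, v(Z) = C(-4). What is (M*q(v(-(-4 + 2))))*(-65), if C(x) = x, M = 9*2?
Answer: -4680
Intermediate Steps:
M = 18
v(Z) = -4
(M*q(v(-(-4 + 2))))*(-65) = (18*4)*(-65) = 72*(-65) = -4680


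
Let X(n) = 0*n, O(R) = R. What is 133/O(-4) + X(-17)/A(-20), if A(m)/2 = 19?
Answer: -133/4 ≈ -33.250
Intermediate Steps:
A(m) = 38 (A(m) = 2*19 = 38)
X(n) = 0
133/O(-4) + X(-17)/A(-20) = 133/(-4) + 0/38 = 133*(-1/4) + 0*(1/38) = -133/4 + 0 = -133/4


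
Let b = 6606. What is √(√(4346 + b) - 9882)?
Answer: √(-9882 + 74*√2) ≈ 98.88*I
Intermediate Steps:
√(√(4346 + b) - 9882) = √(√(4346 + 6606) - 9882) = √(√10952 - 9882) = √(74*√2 - 9882) = √(-9882 + 74*√2)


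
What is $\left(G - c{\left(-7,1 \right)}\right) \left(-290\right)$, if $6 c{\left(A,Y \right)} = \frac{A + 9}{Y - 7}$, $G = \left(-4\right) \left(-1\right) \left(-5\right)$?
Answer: $\frac{52055}{9} \approx 5783.9$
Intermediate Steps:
$G = -20$ ($G = 4 \left(-5\right) = -20$)
$c{\left(A,Y \right)} = \frac{9 + A}{6 \left(-7 + Y\right)}$ ($c{\left(A,Y \right)} = \frac{\left(A + 9\right) \frac{1}{Y - 7}}{6} = \frac{\left(9 + A\right) \frac{1}{-7 + Y}}{6} = \frac{\frac{1}{-7 + Y} \left(9 + A\right)}{6} = \frac{9 + A}{6 \left(-7 + Y\right)}$)
$\left(G - c{\left(-7,1 \right)}\right) \left(-290\right) = \left(-20 - \frac{9 - 7}{6 \left(-7 + 1\right)}\right) \left(-290\right) = \left(-20 - \frac{1}{6} \frac{1}{-6} \cdot 2\right) \left(-290\right) = \left(-20 - \frac{1}{6} \left(- \frac{1}{6}\right) 2\right) \left(-290\right) = \left(-20 - - \frac{1}{18}\right) \left(-290\right) = \left(-20 + \frac{1}{18}\right) \left(-290\right) = \left(- \frac{359}{18}\right) \left(-290\right) = \frac{52055}{9}$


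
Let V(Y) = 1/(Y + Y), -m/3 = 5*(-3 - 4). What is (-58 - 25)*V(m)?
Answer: -83/210 ≈ -0.39524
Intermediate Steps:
m = 105 (m = -15*(-3 - 4) = -15*(-7) = -3*(-35) = 105)
V(Y) = 1/(2*Y)
(-58 - 25)*V(m) = (-58 - 25)*((½)/105) = -83/(2*105) = -83*1/210 = -83/210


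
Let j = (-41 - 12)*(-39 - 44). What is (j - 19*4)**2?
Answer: 18688329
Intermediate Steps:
j = 4399 (j = -53*(-83) = 4399)
(j - 19*4)**2 = (4399 - 19*4)**2 = (4399 - 76)**2 = 4323**2 = 18688329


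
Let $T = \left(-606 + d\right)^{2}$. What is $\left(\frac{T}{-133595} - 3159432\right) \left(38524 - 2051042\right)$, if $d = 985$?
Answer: $\frac{849452576653322758}{133595} \approx 6.3584 \cdot 10^{12}$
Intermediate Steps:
$T = 143641$ ($T = \left(-606 + 985\right)^{2} = 379^{2} = 143641$)
$\left(\frac{T}{-133595} - 3159432\right) \left(38524 - 2051042\right) = \left(\frac{143641}{-133595} - 3159432\right) \left(38524 - 2051042\right) = \left(143641 \left(- \frac{1}{133595}\right) - 3159432\right) \left(-2012518\right) = \left(- \frac{143641}{133595} - 3159432\right) \left(-2012518\right) = \left(- \frac{422084461681}{133595}\right) \left(-2012518\right) = \frac{849452576653322758}{133595}$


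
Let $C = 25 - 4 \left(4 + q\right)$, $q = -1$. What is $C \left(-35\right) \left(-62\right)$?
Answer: $28210$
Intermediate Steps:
$C = 13$ ($C = 25 - 4 \left(4 - 1\right) = 25 - 12 = 13$)
$C \left(-35\right) \left(-62\right) = 13 \left(-35\right) \left(-62\right) = \left(-455\right) \left(-62\right) = 28210$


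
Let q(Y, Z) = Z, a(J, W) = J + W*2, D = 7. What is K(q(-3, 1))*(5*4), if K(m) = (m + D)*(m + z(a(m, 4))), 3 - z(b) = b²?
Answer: -12320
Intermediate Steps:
a(J, W) = J + 2*W
z(b) = 3 - b²
K(m) = (7 + m)*(3 + m - (8 + m)²) (K(m) = (m + 7)*(m + (3 - (m + 2*4)²)) = (7 + m)*(m + (3 - (m + 8)²)) = (7 + m)*(m + (3 - (8 + m)²)) = (7 + m)*(3 + m - (8 + m)²))
K(q(-3, 1))*(5*4) = (-427 - 1*1³ - 166*1 - 22*1²)*(5*4) = (-427 - 1*1 - 166 - 22*1)*20 = (-427 - 1 - 166 - 22)*20 = -616*20 = -12320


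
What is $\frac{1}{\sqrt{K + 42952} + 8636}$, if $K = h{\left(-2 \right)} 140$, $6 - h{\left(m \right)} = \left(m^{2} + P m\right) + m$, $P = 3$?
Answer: $\frac{2159}{18634036} - \frac{3 \sqrt{77}}{9317018} \approx 0.00011304$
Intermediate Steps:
$h{\left(m \right)} = 6 - m^{2} - 4 m$ ($h{\left(m \right)} = 6 - \left(\left(m^{2} + 3 m\right) + m\right) = 6 - \left(m^{2} + 4 m\right) = 6 - m^{2} - 4 m$)
$K = 1400$ ($K = \left(6 - \left(-2\right)^{2} - -8\right) 140 = \left(6 - 4 + 8\right) 140 = 10 \cdot 140 = 1400$)
$\frac{1}{\sqrt{K + 42952} + 8636} = \frac{1}{\sqrt{1400 + 42952} + 8636} = \frac{1}{\sqrt{44352} + 8636} = \frac{1}{24 \sqrt{77} + 8636} = \frac{1}{8636 + 24 \sqrt{77}}$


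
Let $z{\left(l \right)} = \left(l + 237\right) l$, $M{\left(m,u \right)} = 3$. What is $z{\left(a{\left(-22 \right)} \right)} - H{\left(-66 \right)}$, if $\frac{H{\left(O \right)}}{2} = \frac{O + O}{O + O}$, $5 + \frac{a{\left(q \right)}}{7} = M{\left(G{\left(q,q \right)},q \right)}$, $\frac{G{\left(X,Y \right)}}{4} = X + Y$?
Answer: $-3124$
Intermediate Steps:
$G{\left(X,Y \right)} = 4 X + 4 Y$ ($G{\left(X,Y \right)} = 4 \left(X + Y\right) = 4 X + 4 Y$)
$a{\left(q \right)} = -14$ ($a{\left(q \right)} = -35 + 7 \cdot 3 = -35 + 21 = -14$)
$H{\left(O \right)} = 2$ ($H{\left(O \right)} = 2 \frac{O + O}{O + O} = 2 \frac{2 O}{2 O} = 2 \cdot 2 O \frac{1}{2 O} = 2 \cdot 1 = 2$)
$z{\left(l \right)} = l \left(237 + l\right)$ ($z{\left(l \right)} = \left(237 + l\right) l = l \left(237 + l\right)$)
$z{\left(a{\left(-22 \right)} \right)} - H{\left(-66 \right)} = - 14 \left(237 - 14\right) - 2 = \left(-14\right) 223 - 2 = -3122 - 2 = -3124$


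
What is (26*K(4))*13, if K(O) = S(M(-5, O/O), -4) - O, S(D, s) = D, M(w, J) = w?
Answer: -3042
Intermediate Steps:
K(O) = -5 - O
(26*K(4))*13 = (26*(-5 - 1*4))*13 = (26*(-5 - 4))*13 = (26*(-9))*13 = -234*13 = -3042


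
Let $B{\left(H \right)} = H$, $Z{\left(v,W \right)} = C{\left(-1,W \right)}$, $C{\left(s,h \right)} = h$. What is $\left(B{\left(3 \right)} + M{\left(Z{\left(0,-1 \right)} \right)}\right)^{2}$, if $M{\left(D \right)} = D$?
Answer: $4$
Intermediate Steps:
$Z{\left(v,W \right)} = W$
$\left(B{\left(3 \right)} + M{\left(Z{\left(0,-1 \right)} \right)}\right)^{2} = \left(3 - 1\right)^{2} = 2^{2} = 4$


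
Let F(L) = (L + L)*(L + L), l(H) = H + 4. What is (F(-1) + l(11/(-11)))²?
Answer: 49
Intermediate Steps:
l(H) = 4 + H
F(L) = 4*L² (F(L) = (2*L)*(2*L) = 4*L²)
(F(-1) + l(11/(-11)))² = (4*(-1)² + (4 + 11/(-11)))² = (4*1 + (4 + 11*(-1/11)))² = (4 + (4 - 1))² = (4 + 3)² = 7² = 49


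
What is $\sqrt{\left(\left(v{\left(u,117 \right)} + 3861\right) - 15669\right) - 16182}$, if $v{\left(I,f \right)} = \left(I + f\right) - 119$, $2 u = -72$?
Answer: $14 i \sqrt{143} \approx 167.42 i$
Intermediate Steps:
$u = -36$ ($u = \frac{1}{2} \left(-72\right) = -36$)
$v{\left(I,f \right)} = -119 + I + f$
$\sqrt{\left(\left(v{\left(u,117 \right)} + 3861\right) - 15669\right) - 16182} = \sqrt{\left(\left(\left(-119 - 36 + 117\right) + 3861\right) - 15669\right) - 16182} = \sqrt{\left(\left(-38 + 3861\right) - 15669\right) - 16182} = \sqrt{\left(3823 - 15669\right) - 16182} = \sqrt{-11846 - 16182} = \sqrt{-28028} = 14 i \sqrt{143}$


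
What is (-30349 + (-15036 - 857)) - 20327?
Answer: -66569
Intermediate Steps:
(-30349 + (-15036 - 857)) - 20327 = (-30349 - 15893) - 20327 = -46242 - 20327 = -66569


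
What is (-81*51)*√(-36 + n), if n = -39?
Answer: -20655*I*√3 ≈ -35776.0*I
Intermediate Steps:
(-81*51)*√(-36 + n) = (-81*51)*√(-36 - 39) = -20655*I*√3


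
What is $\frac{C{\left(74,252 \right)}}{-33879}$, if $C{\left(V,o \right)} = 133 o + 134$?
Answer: $- \frac{33650}{33879} \approx -0.99324$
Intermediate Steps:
$C{\left(V,o \right)} = 134 + 133 o$
$\frac{C{\left(74,252 \right)}}{-33879} = \frac{134 + 133 \cdot 252}{-33879} = \left(134 + 33516\right) \left(- \frac{1}{33879}\right) = 33650 \left(- \frac{1}{33879}\right) = - \frac{33650}{33879}$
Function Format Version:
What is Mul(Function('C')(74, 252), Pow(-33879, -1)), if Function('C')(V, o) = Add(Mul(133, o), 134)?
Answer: Rational(-33650, 33879) ≈ -0.99324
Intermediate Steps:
Function('C')(V, o) = Add(134, Mul(133, o))
Mul(Function('C')(74, 252), Pow(-33879, -1)) = Mul(Add(134, Mul(133, 252)), Pow(-33879, -1)) = Mul(Add(134, 33516), Rational(-1, 33879)) = Mul(33650, Rational(-1, 33879)) = Rational(-33650, 33879)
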